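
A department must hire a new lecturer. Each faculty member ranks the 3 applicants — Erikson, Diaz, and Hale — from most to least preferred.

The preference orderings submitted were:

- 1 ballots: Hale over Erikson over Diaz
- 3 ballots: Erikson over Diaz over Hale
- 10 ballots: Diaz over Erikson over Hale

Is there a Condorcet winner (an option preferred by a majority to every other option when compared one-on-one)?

Head-to-head results (14 voters total):
Erikson vs Diaz: Diaz wins 10–4.
Erikson vs Hale: Erikson wins 13–1.
Diaz vs Hale: Diaz wins 13–1.
Diaz beats each rival — Erikson (10–4), Hale (13–1) — so Diaz is the Condorcet winner.

Yes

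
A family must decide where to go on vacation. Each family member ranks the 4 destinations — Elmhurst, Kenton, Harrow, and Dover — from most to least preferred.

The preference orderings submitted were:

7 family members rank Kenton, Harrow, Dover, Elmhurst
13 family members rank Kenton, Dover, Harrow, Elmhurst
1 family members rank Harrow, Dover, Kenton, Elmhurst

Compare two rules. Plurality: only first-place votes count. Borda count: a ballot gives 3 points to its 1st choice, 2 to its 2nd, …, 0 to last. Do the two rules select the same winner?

Plurality first-place counts: Elmhurst 0, Kenton 20, Harrow 1, Dover 0 → Kenton.
Borda totals: Elmhurst 0, Kenton 61, Harrow 30, Dover 35 → Kenton.
The two rules agree on Kenton.

Yes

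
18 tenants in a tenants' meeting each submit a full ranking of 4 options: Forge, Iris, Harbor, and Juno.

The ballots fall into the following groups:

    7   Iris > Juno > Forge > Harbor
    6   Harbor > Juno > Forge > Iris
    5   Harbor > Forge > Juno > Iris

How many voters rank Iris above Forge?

Ballots ranking Iris above Forge: 7.
Ballots ranking Forge above Iris: 6+5 = 11.
So 7 of 18 voters prefer Iris to Forge.

7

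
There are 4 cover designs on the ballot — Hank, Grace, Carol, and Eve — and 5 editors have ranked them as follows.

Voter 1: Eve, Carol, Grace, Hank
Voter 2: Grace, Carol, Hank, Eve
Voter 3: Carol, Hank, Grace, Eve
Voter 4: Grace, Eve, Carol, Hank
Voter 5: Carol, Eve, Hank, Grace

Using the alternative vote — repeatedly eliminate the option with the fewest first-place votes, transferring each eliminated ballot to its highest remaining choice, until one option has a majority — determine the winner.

Round 1: Grace 2, Carol 2, Eve 1, Hank 0. Hank has the fewest and is eliminated.
Round 2: Grace 2, Carol 2, Eve 1. Eve has the fewest and is eliminated.
Round 3: Carol 3, Grace 2. Carol has a majority.

Carol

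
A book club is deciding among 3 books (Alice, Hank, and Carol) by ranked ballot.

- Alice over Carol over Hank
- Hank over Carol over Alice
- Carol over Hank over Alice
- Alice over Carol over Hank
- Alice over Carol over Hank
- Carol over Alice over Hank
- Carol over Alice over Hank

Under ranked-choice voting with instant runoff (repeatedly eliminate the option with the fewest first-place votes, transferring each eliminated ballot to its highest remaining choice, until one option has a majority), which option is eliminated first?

Round 1: Alice 3, Carol 3, Hank 1. Hank has the fewest and is eliminated.
Round 2: Carol 4, Alice 3. Carol has a majority.

Hank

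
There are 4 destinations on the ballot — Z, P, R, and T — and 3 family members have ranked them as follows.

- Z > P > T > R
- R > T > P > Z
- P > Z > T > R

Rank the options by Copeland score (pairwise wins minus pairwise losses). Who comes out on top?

P

Pairwise results:
  Z vs P: P wins 2–1.
  Z vs R: Z wins 2–1.
  Z vs T: Z wins 2–1.
  P vs R: P wins 2–1.
  P vs T: P wins 2–1.
  R vs T: T wins 2–1.
Copeland scores (wins − losses):
  Z: 2 − 1 = 1
  P: 3 − 0 = 3
  R: 0 − 3 = -3
  T: 1 − 2 = -1
P has the best Copeland score.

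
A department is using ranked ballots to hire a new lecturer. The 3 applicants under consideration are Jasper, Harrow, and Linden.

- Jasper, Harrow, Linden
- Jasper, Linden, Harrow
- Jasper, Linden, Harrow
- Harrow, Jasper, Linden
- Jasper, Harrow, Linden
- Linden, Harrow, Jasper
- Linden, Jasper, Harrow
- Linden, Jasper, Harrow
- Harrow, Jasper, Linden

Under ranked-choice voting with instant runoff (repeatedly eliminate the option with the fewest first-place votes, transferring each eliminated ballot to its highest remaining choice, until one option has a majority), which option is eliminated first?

Round 1: Jasper 4, Linden 3, Harrow 2. Harrow has the fewest and is eliminated.
Round 2: Jasper 6, Linden 3. Jasper has a majority.

Harrow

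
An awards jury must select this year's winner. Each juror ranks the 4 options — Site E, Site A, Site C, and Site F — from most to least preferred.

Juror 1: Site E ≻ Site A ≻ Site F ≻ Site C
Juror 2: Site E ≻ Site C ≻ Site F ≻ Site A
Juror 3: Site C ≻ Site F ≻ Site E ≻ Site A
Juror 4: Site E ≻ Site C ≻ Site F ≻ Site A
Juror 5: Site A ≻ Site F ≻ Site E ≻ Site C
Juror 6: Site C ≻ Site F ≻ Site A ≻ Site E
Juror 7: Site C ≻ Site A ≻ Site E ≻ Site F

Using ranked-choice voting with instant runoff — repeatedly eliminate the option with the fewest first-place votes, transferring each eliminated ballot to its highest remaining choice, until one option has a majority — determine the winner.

Site E

Round 1: Site E 3, Site C 3, Site A 1, Site F 0. Site F has the fewest and is eliminated.
Round 2: Site E 3, Site C 3, Site A 1. Site A has the fewest and is eliminated.
Round 3: Site E 4, Site C 3. Site E has a majority.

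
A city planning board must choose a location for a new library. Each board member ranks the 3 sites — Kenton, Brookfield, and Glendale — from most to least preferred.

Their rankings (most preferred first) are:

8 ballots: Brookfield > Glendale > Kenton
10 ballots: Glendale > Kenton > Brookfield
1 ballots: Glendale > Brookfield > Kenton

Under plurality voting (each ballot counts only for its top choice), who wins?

Glendale

First-place vote totals:
  Kenton: 0
  Brookfield: 8
  Glendale: 11
Glendale has the most first-place votes.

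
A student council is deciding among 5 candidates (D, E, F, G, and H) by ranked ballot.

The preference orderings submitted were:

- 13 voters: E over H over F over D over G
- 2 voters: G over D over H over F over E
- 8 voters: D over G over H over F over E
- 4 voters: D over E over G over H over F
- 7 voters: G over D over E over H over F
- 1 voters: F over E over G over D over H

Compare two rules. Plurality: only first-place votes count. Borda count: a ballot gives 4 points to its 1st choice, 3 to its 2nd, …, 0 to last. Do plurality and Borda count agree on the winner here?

Plurality first-place counts: D 12, E 13, F 1, G 9, H 0 → E.
Borda totals: D 89, E 81, F 40, G 70, H 70 → D.
The two rules disagree: plurality picks E, Borda picks D.

No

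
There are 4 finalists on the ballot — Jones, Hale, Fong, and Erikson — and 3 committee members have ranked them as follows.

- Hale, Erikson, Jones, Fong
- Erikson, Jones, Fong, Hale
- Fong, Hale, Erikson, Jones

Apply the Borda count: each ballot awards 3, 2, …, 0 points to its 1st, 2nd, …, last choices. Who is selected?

Erikson

Borda scores:
  Jones: 1 + 2 + 0 = 3
  Hale: 3 + 0 + 2 = 5
  Fong: 0 + 1 + 3 = 4
  Erikson: 2 + 3 + 1 = 6
Erikson has the highest total.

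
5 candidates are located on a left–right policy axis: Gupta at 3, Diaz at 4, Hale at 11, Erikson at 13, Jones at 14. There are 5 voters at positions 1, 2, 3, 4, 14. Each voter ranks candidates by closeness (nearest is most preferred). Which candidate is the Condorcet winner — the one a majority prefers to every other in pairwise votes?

With single-peaked preferences on a line, the Condorcet winner is the candidate closest to the median voter.
The median voter (position 3) is closest to Gupta at 3.
Check: Gupta vs Diaz — voters closer to Gupta: 3 of 5.

Gupta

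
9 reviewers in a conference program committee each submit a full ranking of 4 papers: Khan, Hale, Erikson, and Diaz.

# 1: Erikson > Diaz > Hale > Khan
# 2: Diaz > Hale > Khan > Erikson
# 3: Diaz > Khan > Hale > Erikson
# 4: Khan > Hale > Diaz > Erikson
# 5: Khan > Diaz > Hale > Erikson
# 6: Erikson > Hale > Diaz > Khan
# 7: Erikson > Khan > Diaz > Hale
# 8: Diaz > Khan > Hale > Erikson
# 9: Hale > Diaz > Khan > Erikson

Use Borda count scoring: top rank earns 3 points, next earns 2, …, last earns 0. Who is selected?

Diaz

Borda scores:
  Khan: 0 + 1 + 2 + 3 + 3 + 0 + 2 + 2 + 1 = 14
  Hale: 1 + 2 + 1 + 2 + 1 + 2 + 0 + 1 + 3 = 13
  Erikson: 3 + 0 + 0 + 0 + 0 + 3 + 3 + 0 + 0 = 9
  Diaz: 2 + 3 + 3 + 1 + 2 + 1 + 1 + 3 + 2 = 18
Diaz has the highest total.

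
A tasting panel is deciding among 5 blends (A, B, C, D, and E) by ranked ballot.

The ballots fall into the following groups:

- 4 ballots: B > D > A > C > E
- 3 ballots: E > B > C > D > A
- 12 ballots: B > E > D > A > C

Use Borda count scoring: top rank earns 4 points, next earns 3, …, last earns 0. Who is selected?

B

Borda scores:
  A: 4·2 + 3·0 + 12·1 = 20
  B: 4·4 + 3·3 + 12·4 = 73
  C: 4·1 + 3·2 + 12·0 = 10
  D: 4·3 + 3·1 + 12·2 = 39
  E: 4·0 + 3·4 + 12·3 = 48
B has the highest total.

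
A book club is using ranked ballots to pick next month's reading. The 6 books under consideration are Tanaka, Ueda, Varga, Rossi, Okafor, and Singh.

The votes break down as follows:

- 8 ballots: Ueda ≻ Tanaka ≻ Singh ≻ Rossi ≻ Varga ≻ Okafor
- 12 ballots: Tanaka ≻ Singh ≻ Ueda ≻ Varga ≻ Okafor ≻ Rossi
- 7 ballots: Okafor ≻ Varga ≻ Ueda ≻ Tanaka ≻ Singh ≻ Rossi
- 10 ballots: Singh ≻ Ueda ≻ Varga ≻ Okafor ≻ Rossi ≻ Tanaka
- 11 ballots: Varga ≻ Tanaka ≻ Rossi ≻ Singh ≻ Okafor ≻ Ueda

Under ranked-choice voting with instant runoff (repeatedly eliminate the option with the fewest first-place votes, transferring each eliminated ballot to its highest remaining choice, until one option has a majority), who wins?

Varga

Round 1: Tanaka 12, Varga 11, Singh 10, Ueda 8, Okafor 7, Rossi 0. Rossi has the fewest and is eliminated.
Round 2: Tanaka 12, Varga 11, Singh 10, Ueda 8, Okafor 7. Okafor has the fewest and is eliminated.
Round 3: Varga 18, Tanaka 12, Singh 10, Ueda 8. Ueda has the fewest and is eliminated.
Round 4: Tanaka 20, Varga 18, Singh 10. Singh has the fewest and is eliminated.
Round 5: Varga 28, Tanaka 20. Varga has a majority.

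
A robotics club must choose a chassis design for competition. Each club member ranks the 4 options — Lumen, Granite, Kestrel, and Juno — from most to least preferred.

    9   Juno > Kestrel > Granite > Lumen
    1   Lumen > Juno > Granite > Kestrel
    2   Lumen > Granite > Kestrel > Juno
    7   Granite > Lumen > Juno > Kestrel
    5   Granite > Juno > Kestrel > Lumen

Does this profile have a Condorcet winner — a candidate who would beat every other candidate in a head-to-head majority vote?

Yes

Head-to-head results (24 voters total):
Lumen vs Granite: Granite wins 21–3.
Lumen vs Kestrel: Kestrel wins 14–10.
Lumen vs Juno: Juno wins 14–10.
Granite vs Kestrel: Granite wins 15–9.
Granite vs Juno: Granite wins 14–10.
Kestrel vs Juno: Juno wins 22–2.
Granite beats each rival — Lumen (21–3), Kestrel (15–9), Juno (14–10) — so Granite is the Condorcet winner.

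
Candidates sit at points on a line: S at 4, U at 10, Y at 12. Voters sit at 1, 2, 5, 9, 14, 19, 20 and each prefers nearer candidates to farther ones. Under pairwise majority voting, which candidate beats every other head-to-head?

U

With single-peaked preferences on a line, the Condorcet winner is the candidate closest to the median voter.
The median voter (position 9) is closest to U at 10.
Check: U vs Y — voters closer to U: 4 of 7.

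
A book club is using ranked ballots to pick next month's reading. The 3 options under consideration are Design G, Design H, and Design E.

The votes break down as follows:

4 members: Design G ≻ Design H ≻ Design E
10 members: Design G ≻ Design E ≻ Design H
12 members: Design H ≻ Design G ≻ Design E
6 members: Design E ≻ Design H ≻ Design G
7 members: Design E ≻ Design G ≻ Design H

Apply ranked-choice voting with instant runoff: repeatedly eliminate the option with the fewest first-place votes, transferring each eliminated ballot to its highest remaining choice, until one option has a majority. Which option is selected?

Round 1: Design G 14, Design E 13, Design H 12. Design H has the fewest and is eliminated.
Round 2: Design G 26, Design E 13. Design G has a majority.

Design G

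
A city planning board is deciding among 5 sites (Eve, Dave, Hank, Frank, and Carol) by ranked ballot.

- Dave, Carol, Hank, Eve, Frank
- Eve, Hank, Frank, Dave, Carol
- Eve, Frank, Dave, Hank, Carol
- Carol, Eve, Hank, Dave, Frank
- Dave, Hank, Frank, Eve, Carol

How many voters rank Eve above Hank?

Ballots ranking Eve above Hank: 3.
Ballots ranking Hank above Eve: 2.
So 3 of 5 voters prefer Eve to Hank.

3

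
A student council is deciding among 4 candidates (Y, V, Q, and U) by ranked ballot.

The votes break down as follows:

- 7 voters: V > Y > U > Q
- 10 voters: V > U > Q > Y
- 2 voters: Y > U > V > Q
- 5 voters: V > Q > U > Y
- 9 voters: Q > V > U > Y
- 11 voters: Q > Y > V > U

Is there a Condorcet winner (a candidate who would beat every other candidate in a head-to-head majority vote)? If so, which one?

Head-to-head results (44 voters total):
Y vs V: V wins 31–13.
Y vs Q: Q wins 35–9.
Y vs U: U wins 24–20.
V vs Q: V wins 24–20.
V vs U: V wins 42–2.
Q vs U: Q wins 25–19.
V beats each rival — Y (31–13), Q (24–20), U (42–2) — so V is the Condorcet winner.

V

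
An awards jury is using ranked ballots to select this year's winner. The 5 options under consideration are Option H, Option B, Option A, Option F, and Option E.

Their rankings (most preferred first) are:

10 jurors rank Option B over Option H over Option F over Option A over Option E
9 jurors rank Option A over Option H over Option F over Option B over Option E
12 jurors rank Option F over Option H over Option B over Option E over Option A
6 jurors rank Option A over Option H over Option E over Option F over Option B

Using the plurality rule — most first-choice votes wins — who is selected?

Option A

First-place vote totals:
  Option H: 0
  Option B: 10
  Option A: 15
  Option F: 12
  Option E: 0
Option A has the most first-place votes.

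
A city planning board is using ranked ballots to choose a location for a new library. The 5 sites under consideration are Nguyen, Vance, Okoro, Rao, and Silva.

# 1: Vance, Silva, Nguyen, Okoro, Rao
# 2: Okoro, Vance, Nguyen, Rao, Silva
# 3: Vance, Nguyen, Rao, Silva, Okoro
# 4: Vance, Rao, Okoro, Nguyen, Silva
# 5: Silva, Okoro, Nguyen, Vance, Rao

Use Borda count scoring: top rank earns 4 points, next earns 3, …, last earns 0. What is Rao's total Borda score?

Borda scores:
  Nguyen: 2 + 2 + 3 + 1 + 2 = 10
  Vance: 4 + 3 + 4 + 4 + 1 = 16
  Okoro: 1 + 4 + 0 + 2 + 3 = 10
  Rao: 0 + 1 + 2 + 3 + 0 = 6
  Silva: 3 + 0 + 1 + 0 + 4 = 8

6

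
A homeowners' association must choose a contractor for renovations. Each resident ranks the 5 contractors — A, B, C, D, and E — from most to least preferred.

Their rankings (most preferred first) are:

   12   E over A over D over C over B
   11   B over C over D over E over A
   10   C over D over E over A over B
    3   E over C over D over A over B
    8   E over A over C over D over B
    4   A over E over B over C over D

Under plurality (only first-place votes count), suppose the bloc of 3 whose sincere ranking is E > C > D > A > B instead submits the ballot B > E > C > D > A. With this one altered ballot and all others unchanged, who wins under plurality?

E

First-place totals with the altered ballot: A 4, B 14, C 10, D 0, E 20.
The winner is unchanged: still E.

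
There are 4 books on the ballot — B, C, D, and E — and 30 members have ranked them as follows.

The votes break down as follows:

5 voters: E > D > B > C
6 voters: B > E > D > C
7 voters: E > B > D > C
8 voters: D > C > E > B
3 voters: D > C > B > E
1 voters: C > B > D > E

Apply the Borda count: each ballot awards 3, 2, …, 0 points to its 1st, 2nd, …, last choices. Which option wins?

Borda scores:
  B: 5·1 + 6·3 + 7·2 + 8·0 + 3·1 + 2 = 42
  C: 5·0 + 6·0 + 7·0 + 8·2 + 3·2 + 3 = 25
  D: 5·2 + 6·1 + 7·1 + 8·3 + 3·3 + 1 = 57
  E: 5·3 + 6·2 + 7·3 + 8·1 + 3·0 + 0 = 56
D has the highest total.

D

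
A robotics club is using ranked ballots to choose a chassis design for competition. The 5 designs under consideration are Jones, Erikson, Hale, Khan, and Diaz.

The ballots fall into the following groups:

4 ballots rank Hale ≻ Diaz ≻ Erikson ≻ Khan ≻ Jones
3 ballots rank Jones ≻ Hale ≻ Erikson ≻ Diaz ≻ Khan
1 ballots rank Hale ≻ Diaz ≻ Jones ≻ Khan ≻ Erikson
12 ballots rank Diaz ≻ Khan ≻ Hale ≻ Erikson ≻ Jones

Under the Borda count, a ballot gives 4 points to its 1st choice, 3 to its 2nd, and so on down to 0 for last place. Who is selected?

Borda scores:
  Jones: 4·0 + 3·4 + 2 + 12·0 = 14
  Erikson: 4·2 + 3·2 + 0 + 12·1 = 26
  Hale: 4·4 + 3·3 + 4 + 12·2 = 53
  Khan: 4·1 + 3·0 + 1 + 12·3 = 41
  Diaz: 4·3 + 3·1 + 3 + 12·4 = 66
Diaz has the highest total.

Diaz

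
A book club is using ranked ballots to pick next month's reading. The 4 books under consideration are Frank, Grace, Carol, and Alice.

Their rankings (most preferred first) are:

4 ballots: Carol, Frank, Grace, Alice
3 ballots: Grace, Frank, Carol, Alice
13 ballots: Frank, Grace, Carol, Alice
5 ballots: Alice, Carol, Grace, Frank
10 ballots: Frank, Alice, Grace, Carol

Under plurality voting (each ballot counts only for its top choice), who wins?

First-place vote totals:
  Frank: 23
  Grace: 3
  Carol: 4
  Alice: 5
Frank has the most first-place votes.

Frank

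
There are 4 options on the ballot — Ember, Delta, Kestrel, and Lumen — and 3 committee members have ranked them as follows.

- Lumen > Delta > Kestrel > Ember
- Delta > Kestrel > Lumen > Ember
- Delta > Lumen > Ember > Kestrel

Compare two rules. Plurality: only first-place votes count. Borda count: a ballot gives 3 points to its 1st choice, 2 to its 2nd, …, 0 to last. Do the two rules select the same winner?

Plurality first-place counts: Ember 0, Delta 2, Kestrel 0, Lumen 1 → Delta.
Borda totals: Ember 1, Delta 8, Kestrel 3, Lumen 6 → Delta.
The two rules agree on Delta.

Yes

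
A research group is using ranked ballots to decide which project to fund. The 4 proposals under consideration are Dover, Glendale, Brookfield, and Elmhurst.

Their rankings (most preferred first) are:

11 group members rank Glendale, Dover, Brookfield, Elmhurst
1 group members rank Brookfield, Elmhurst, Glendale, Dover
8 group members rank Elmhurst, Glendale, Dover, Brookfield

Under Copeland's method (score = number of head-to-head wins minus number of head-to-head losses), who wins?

Pairwise results:
  Dover vs Glendale: Glendale wins 20–0.
  Dover vs Brookfield: Dover wins 19–1.
  Dover vs Elmhurst: Dover wins 11–9.
  Glendale vs Brookfield: Glendale wins 19–1.
  Glendale vs Elmhurst: Glendale wins 11–9.
  Brookfield vs Elmhurst: Brookfield wins 12–8.
Copeland scores (wins − losses):
  Dover: 2 − 1 = 1
  Glendale: 3 − 0 = 3
  Brookfield: 1 − 2 = -1
  Elmhurst: 0 − 3 = -3
Glendale has the best Copeland score.

Glendale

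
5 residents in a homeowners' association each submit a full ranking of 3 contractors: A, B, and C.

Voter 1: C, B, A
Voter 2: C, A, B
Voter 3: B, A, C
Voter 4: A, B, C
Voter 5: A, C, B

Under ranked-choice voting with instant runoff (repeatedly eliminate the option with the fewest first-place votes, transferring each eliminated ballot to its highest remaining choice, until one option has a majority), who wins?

A

Round 1: A 2, C 2, B 1. B has the fewest and is eliminated.
Round 2: A 3, C 2. A has a majority.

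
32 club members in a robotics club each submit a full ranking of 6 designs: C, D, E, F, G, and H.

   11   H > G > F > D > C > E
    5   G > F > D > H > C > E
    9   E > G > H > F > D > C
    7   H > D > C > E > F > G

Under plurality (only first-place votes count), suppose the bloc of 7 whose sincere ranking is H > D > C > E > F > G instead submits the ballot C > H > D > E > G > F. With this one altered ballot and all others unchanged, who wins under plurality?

H

First-place totals with the altered ballot: C 7, D 0, E 9, F 0, G 5, H 11.
The winner is unchanged: still H.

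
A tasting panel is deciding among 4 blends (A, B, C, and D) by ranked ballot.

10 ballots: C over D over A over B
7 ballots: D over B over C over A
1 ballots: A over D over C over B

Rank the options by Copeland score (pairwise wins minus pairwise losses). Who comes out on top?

Pairwise results:
  A vs B: A wins 11–7.
  A vs C: C wins 17–1.
  A vs D: D wins 17–1.
  B vs C: C wins 11–7.
  B vs D: D wins 18–0.
  C vs D: C wins 10–8.
Copeland scores (wins − losses):
  A: 1 − 2 = -1
  B: 0 − 3 = -3
  C: 3 − 0 = 3
  D: 2 − 1 = 1
C has the best Copeland score.

C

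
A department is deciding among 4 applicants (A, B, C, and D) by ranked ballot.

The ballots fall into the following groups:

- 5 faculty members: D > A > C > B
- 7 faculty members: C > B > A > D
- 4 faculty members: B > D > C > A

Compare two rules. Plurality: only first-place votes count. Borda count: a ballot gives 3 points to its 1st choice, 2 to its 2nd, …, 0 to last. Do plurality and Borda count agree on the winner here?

Yes

Plurality first-place counts: A 0, B 4, C 7, D 5 → C.
Borda totals: A 17, B 26, C 30, D 23 → C.
The two rules agree on C.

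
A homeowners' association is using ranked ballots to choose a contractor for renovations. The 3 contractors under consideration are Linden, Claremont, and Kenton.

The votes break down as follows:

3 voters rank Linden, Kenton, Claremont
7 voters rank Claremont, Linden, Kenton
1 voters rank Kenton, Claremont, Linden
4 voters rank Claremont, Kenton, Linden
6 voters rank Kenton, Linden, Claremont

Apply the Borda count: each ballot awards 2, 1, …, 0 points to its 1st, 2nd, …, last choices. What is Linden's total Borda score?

Borda scores:
  Linden: 3·2 + 7·1 + 0 + 4·0 + 6·1 = 19
  Claremont: 3·0 + 7·2 + 1 + 4·2 + 6·0 = 23
  Kenton: 3·1 + 7·0 + 2 + 4·1 + 6·2 = 21

19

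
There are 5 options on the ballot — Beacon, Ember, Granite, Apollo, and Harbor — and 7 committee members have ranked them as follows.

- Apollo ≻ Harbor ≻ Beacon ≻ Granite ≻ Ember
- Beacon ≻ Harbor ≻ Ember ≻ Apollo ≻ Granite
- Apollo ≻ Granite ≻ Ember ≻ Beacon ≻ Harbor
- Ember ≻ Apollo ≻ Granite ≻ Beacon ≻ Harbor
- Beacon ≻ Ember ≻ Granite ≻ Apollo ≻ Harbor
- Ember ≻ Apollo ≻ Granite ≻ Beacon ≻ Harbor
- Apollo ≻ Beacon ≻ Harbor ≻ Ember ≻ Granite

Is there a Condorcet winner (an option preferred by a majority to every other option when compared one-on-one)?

No

Head-to-head results (7 voters total):
Beacon vs Ember: Beacon wins 4–3.
Beacon vs Granite: Beacon wins 4–3.
Beacon vs Apollo: Apollo wins 5–2.
Beacon vs Harbor: Beacon wins 6–1.
Ember vs Granite: Ember wins 5–2.
Ember vs Apollo: Ember wins 4–3.
Ember vs Harbor: Ember wins 4–3.
Granite vs Apollo: Apollo wins 6–1.
Granite vs Harbor: Granite wins 4–3.
Apollo vs Harbor: Apollo wins 6–1.
No candidate beats all others: Beacon beats Ember beats Apollo beats Beacon, a majority cycle.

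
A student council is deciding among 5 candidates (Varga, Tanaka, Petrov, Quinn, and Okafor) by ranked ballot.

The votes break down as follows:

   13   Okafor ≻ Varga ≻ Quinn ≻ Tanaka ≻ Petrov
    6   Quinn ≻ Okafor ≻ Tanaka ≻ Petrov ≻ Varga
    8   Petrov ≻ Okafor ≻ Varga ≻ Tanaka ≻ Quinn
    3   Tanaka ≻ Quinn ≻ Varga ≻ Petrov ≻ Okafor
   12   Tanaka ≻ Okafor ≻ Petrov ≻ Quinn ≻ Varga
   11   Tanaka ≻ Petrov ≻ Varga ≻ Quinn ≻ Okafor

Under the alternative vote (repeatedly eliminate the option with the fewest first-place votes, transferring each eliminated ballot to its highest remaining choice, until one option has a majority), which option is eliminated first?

Round 1: Tanaka 26, Okafor 13, Petrov 8, Quinn 6, Varga 0. Varga has the fewest and is eliminated.
Round 2: Tanaka 26, Okafor 13, Petrov 8, Quinn 6. Quinn has the fewest and is eliminated.
Round 3: Tanaka 26, Okafor 19, Petrov 8. Petrov has the fewest and is eliminated.
Round 4: Okafor 27, Tanaka 26. Okafor has a majority.

Varga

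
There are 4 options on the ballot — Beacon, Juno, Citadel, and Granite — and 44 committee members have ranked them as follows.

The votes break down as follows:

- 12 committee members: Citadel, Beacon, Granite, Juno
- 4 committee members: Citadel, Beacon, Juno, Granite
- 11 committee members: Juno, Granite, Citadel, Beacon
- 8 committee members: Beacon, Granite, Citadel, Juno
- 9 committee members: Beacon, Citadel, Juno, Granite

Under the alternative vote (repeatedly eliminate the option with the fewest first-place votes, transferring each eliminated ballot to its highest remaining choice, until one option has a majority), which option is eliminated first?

Granite

Round 1: Beacon 17, Citadel 16, Juno 11, Granite 0. Granite has the fewest and is eliminated.
Round 2: Beacon 17, Citadel 16, Juno 11. Juno has the fewest and is eliminated.
Round 3: Citadel 27, Beacon 17. Citadel has a majority.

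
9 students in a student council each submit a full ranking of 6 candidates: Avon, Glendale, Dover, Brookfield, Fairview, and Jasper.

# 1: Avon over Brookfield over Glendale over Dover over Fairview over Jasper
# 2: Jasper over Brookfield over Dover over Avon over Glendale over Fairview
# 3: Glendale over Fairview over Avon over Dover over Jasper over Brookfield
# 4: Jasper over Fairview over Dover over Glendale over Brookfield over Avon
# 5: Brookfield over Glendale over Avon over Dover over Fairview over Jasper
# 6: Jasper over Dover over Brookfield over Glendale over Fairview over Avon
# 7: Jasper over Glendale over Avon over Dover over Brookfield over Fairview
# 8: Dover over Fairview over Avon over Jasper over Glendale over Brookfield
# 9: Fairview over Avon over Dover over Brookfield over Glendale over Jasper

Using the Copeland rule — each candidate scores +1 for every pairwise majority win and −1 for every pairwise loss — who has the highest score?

Pairwise results:
  Avon vs Glendale: Glendale wins 5–4.
  Avon vs Dover: Avon wins 5–4.
  Avon vs Brookfield: Avon wins 5–4.
  Avon vs Fairview: Fairview wins 5–4.
  Avon vs Jasper: Avon wins 5–4.
  Glendale vs Dover: Dover wins 5–4.
  Glendale vs Brookfield: Brookfield wins 5–4.
  Glendale vs Fairview: Glendale wins 6–3.
  Glendale vs Jasper: Jasper wins 5–4.
  Dover vs Brookfield: Dover wins 6–3.
  Dover vs Fairview: Dover wins 6–3.
  Dover vs Jasper: Dover wins 5–4.
  Brookfield vs Fairview: Brookfield wins 5–4.
  Brookfield vs Jasper: Jasper wins 6–3.
  Fairview vs Jasper: Fairview wins 5–4.
Copeland scores (wins − losses):
  Avon: 3 − 2 = 1
  Glendale: 2 − 3 = -1
  Dover: 4 − 1 = 3
  Brookfield: 2 − 3 = -1
  Fairview: 2 − 3 = -1
  Jasper: 2 − 3 = -1
Dover has the best Copeland score.

Dover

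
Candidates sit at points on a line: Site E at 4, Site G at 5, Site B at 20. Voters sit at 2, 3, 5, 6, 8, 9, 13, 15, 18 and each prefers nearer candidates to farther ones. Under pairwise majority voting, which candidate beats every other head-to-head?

Site G

With single-peaked preferences on a line, the Condorcet winner is the candidate closest to the median voter.
The median voter (position 8) is closest to Site G at 5.
Check: Site G vs Site B — voters closer to Site G: 6 of 9.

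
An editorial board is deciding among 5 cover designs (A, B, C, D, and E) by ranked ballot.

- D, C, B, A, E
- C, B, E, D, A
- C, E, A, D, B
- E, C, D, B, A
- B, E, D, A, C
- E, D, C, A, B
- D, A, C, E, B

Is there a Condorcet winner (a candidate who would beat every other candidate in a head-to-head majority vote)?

No

Head-to-head results (7 voters total):
A vs B: B wins 4–3.
A vs C: C wins 5–2.
A vs D: D wins 6–1.
A vs E: E wins 5–2.
B vs C: C wins 6–1.
B vs D: D wins 5–2.
B vs E: E wins 4–3.
C vs D: D wins 4–3.
C vs E: C wins 4–3.
D vs E: E wins 5–2.
No candidate beats all others: C beats E beats D beats C, a majority cycle.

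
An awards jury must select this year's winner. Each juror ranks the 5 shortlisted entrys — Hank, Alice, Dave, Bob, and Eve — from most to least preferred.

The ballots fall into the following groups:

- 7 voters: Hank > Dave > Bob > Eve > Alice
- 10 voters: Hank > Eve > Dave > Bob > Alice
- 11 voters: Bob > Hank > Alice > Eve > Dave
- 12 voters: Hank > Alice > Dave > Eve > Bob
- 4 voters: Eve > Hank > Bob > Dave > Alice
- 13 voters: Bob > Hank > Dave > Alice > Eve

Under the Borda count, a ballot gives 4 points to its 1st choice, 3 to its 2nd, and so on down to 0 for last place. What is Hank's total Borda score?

200

Borda scores:
  Hank: 7·4 + 10·4 + 11·3 + 12·4 + 4·3 + 13·3 = 200
  Alice: 7·0 + 10·0 + 11·2 + 12·3 + 4·0 + 13·1 = 71
  Dave: 7·3 + 10·2 + 11·0 + 12·2 + 4·1 + 13·2 = 95
  Bob: 7·2 + 10·1 + 11·4 + 12·0 + 4·2 + 13·4 = 128
  Eve: 7·1 + 10·3 + 11·1 + 12·1 + 4·4 + 13·0 = 76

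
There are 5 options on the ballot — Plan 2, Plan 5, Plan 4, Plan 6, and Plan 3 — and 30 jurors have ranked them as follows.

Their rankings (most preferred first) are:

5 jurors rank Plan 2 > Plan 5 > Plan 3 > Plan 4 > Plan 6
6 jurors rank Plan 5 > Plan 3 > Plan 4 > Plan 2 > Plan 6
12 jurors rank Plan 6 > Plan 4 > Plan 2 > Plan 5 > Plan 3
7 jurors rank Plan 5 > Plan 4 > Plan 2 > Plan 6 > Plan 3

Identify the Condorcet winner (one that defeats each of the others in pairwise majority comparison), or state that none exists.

Head-to-head results (30 voters total):
Plan 2 vs Plan 5: Plan 2 wins 17–13.
Plan 2 vs Plan 4: Plan 4 wins 25–5.
Plan 2 vs Plan 6: Plan 2 wins 18–12.
Plan 2 vs Plan 3: Plan 2 wins 24–6.
Plan 5 vs Plan 4: Plan 5 wins 18–12.
Plan 5 vs Plan 6: Plan 5 wins 18–12.
Plan 5 vs Plan 3: Plan 5 wins 30–0.
Plan 4 vs Plan 6: Plan 4 wins 18–12.
Plan 4 vs Plan 3: Plan 4 wins 19–11.
Plan 6 vs Plan 3: Plan 6 wins 19–11.
No candidate beats all others: Plan 2 beats Plan 5 beats Plan 4 beats Plan 2, a majority cycle.

There is no Condorcet winner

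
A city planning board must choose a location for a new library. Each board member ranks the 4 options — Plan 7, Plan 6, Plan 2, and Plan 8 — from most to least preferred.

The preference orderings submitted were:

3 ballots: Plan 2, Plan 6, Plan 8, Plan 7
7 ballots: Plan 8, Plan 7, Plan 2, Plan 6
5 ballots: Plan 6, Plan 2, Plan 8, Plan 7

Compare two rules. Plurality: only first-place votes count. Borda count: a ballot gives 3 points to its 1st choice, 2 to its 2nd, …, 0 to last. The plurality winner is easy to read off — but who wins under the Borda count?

Plurality first-place counts: Plan 7 0, Plan 6 5, Plan 2 3, Plan 8 7 → Plan 8.
Borda totals: Plan 7 14, Plan 6 21, Plan 2 26, Plan 8 29 → Plan 8.

Plan 8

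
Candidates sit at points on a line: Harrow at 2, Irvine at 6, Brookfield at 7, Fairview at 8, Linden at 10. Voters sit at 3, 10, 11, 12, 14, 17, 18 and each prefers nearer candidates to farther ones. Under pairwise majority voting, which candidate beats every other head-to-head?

Linden

With single-peaked preferences on a line, the Condorcet winner is the candidate closest to the median voter.
The median voter (position 12) is closest to Linden at 10.
Check: Linden vs Irvine — voters closer to Linden: 6 of 7.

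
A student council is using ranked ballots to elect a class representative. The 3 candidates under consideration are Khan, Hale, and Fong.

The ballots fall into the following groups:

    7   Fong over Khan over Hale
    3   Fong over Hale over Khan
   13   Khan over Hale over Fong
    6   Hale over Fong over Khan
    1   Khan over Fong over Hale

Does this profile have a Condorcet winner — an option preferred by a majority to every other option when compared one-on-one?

No

Head-to-head results (30 voters total):
Khan vs Hale: Khan wins 21–9.
Khan vs Fong: Fong wins 16–14.
Hale vs Fong: Hale wins 19–11.
No candidate beats all others: Khan beats Hale beats Fong beats Khan, a majority cycle.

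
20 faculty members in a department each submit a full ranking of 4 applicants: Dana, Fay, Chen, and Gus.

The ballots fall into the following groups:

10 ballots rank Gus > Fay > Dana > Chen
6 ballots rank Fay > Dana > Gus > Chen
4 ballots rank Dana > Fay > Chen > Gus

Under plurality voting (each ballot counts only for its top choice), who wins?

First-place vote totals:
  Dana: 4
  Fay: 6
  Chen: 0
  Gus: 10
Gus has the most first-place votes.

Gus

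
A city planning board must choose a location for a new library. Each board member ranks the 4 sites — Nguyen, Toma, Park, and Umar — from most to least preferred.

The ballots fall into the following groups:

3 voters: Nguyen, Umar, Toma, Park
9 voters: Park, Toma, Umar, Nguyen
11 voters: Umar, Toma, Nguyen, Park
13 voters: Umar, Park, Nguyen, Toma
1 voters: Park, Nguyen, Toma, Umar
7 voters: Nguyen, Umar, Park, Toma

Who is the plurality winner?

Umar

First-place vote totals:
  Nguyen: 10
  Toma: 0
  Park: 10
  Umar: 24
Umar has the most first-place votes.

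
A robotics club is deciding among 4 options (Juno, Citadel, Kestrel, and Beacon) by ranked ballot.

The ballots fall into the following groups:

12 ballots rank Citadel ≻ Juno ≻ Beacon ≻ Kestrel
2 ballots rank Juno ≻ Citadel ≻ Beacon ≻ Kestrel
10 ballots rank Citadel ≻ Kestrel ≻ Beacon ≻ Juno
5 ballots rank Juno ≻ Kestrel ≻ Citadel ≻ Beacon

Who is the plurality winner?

Citadel

First-place vote totals:
  Juno: 7
  Citadel: 22
  Kestrel: 0
  Beacon: 0
Citadel has the most first-place votes.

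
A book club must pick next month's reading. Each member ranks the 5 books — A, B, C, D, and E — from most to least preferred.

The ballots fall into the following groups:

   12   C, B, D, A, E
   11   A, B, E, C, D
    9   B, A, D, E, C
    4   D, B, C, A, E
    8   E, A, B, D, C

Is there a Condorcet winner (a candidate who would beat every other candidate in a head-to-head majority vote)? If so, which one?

B

Head-to-head results (44 voters total):
A vs B: B wins 25–19.
A vs C: A wins 28–16.
A vs D: A wins 28–16.
A vs E: A wins 36–8.
B vs C: B wins 32–12.
B vs D: B wins 40–4.
B vs E: B wins 36–8.
C vs D: C wins 23–21.
C vs E: E wins 28–16.
D vs E: D wins 25–19.
B beats each rival — A (25–19), C (32–12), D (40–4), E (36–8) — so B is the Condorcet winner.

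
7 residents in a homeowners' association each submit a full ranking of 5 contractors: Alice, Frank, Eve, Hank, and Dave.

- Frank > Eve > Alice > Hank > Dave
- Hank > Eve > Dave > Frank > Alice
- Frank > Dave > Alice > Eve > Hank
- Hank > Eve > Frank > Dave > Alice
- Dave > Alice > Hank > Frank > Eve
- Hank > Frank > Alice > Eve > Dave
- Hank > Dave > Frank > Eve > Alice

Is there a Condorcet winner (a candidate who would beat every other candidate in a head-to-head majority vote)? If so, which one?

Head-to-head results (7 voters total):
Alice vs Frank: Frank wins 6–1.
Alice vs Eve: Eve wins 4–3.
Alice vs Hank: Hank wins 4–3.
Alice vs Dave: Dave wins 5–2.
Frank vs Eve: Frank wins 5–2.
Frank vs Hank: Hank wins 5–2.
Frank vs Dave: Frank wins 4–3.
Eve vs Hank: Hank wins 5–2.
Eve vs Dave: Eve wins 4–3.
Hank vs Dave: Hank wins 5–2.
Hank beats each rival — Alice (4–3), Frank (5–2), Eve (5–2), Dave (5–2) — so Hank is the Condorcet winner.

Hank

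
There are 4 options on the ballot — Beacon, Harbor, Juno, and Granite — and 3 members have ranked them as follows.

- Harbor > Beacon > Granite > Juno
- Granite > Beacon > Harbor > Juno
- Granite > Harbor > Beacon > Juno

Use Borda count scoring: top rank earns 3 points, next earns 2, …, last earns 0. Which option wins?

Granite

Borda scores:
  Beacon: 2 + 2 + 1 = 5
  Harbor: 3 + 1 + 2 = 6
  Juno: 0 + 0 + 0 = 0
  Granite: 1 + 3 + 3 = 7
Granite has the highest total.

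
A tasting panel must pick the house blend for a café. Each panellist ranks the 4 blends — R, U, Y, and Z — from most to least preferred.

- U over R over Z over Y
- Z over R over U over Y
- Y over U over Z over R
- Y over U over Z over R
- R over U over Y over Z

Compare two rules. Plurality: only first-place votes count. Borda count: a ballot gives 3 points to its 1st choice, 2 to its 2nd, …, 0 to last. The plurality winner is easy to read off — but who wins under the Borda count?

U

Plurality first-place counts: R 1, U 1, Y 2, Z 1 → Y.
Borda totals: R 7, U 10, Y 7, Z 6 → U.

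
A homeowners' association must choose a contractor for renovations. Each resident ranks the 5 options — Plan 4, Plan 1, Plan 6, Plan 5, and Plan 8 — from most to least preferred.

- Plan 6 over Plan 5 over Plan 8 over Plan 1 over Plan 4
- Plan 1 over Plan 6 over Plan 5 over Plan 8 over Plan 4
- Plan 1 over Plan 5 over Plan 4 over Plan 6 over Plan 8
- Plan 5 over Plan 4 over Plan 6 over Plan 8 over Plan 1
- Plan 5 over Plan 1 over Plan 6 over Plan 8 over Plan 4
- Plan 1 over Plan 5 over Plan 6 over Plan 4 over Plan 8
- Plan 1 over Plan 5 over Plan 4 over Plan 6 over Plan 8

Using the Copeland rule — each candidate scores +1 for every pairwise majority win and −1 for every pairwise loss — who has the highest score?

Plan 1

Pairwise results:
  Plan 4 vs Plan 1: Plan 1 wins 6–1.
  Plan 4 vs Plan 6: Plan 6 wins 4–3.
  Plan 4 vs Plan 5: Plan 5 wins 7–0.
  Plan 4 vs Plan 8: Plan 4 wins 4–3.
  Plan 1 vs Plan 6: Plan 1 wins 5–2.
  Plan 1 vs Plan 5: Plan 1 wins 4–3.
  Plan 1 vs Plan 8: Plan 1 wins 5–2.
  Plan 6 vs Plan 5: Plan 5 wins 5–2.
  Plan 6 vs Plan 8: Plan 6 wins 7–0.
  Plan 5 vs Plan 8: Plan 5 wins 7–0.
Copeland scores (wins − losses):
  Plan 4: 1 − 3 = -2
  Plan 1: 4 − 0 = 4
  Plan 6: 2 − 2 = 0
  Plan 5: 3 − 1 = 2
  Plan 8: 0 − 4 = -4
Plan 1 has the best Copeland score.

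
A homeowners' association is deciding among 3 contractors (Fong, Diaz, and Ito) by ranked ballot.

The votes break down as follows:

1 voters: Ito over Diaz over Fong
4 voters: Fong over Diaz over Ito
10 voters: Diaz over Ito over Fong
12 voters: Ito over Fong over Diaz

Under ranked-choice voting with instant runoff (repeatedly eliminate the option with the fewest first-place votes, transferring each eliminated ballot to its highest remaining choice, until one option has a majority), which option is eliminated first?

Fong

Round 1: Ito 13, Diaz 10, Fong 4. Fong has the fewest and is eliminated.
Round 2: Diaz 14, Ito 13. Diaz has a majority.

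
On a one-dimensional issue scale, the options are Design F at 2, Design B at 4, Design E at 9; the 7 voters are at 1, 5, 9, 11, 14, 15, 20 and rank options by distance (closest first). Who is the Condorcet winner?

Design E

With single-peaked preferences on a line, the Condorcet winner is the candidate closest to the median voter.
The median voter (position 11) is closest to Design E at 9.
Check: Design E vs Design B — voters closer to Design E: 5 of 7.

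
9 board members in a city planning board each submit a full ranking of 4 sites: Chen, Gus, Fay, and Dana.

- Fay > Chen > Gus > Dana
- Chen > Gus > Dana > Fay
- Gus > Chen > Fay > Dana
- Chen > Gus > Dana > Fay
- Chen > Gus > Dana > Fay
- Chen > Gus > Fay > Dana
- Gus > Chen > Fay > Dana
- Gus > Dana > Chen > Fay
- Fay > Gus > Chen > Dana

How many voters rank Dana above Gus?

0

Ballots ranking Dana above Gus: 0.
Ballots ranking Gus above Dana: 9.
So 0 of 9 voters prefer Dana to Gus.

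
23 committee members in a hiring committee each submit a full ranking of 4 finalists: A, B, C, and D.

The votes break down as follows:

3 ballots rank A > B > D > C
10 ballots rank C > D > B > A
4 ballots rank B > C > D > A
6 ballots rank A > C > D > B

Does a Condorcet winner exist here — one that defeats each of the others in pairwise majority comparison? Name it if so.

Head-to-head results (23 voters total):
A vs B: B wins 14–9.
A vs C: C wins 14–9.
A vs D: D wins 14–9.
B vs C: C wins 16–7.
B vs D: D wins 16–7.
C vs D: C wins 20–3.
C beats each rival — A (14–9), B (16–7), D (20–3) — so C is the Condorcet winner.

C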